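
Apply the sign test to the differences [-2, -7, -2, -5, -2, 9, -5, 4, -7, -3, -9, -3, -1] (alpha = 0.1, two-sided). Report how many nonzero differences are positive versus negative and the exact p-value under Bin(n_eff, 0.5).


Step 1: Discard zero differences. Original n = 13; n_eff = number of nonzero differences = 13.
Nonzero differences (with sign): -2, -7, -2, -5, -2, +9, -5, +4, -7, -3, -9, -3, -1
Step 2: Count signs: positive = 2, negative = 11.
Step 3: Under H0: P(positive) = 0.5, so the number of positives S ~ Bin(13, 0.5).
Step 4: Two-sided exact p-value = sum of Bin(13,0.5) probabilities at or below the observed probability = 0.022461.
Step 5: alpha = 0.1. reject H0.

n_eff = 13, pos = 2, neg = 11, p = 0.022461, reject H0.


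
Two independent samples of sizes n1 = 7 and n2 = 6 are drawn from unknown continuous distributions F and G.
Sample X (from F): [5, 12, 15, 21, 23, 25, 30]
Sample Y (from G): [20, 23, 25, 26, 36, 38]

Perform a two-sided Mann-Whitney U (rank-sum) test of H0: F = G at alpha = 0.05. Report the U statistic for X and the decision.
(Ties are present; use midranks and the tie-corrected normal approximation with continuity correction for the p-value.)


Step 1: Combine and sort all 13 observations; assign midranks.
sorted (value, group): (5,X), (12,X), (15,X), (20,Y), (21,X), (23,X), (23,Y), (25,X), (25,Y), (26,Y), (30,X), (36,Y), (38,Y)
ranks: 5->1, 12->2, 15->3, 20->4, 21->5, 23->6.5, 23->6.5, 25->8.5, 25->8.5, 26->10, 30->11, 36->12, 38->13
Step 2: Rank sum for X: R1 = 1 + 2 + 3 + 5 + 6.5 + 8.5 + 11 = 37.
Step 3: U_X = R1 - n1(n1+1)/2 = 37 - 7*8/2 = 37 - 28 = 9.
       U_Y = n1*n2 - U_X = 42 - 9 = 33.
Step 4: Ties are present, so use the tie-corrected normal approximation (with continuity correction) for the p-value.
Step 5: p-value = 0.099478; compare to alpha = 0.05. fail to reject H0.

U_X = 9, p = 0.099478, fail to reject H0 at alpha = 0.05.


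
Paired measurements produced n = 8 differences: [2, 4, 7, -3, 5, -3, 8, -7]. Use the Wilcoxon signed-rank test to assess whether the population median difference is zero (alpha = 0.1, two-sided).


Step 1: Drop any zero differences (none here) and take |d_i|.
|d| = [2, 4, 7, 3, 5, 3, 8, 7]
Step 2: Midrank |d_i| (ties get averaged ranks).
ranks: |2|->1, |4|->4, |7|->6.5, |3|->2.5, |5|->5, |3|->2.5, |8|->8, |7|->6.5
Step 3: Attach original signs; sum ranks with positive sign and with negative sign.
W+ = 1 + 4 + 6.5 + 5 + 8 = 24.5
W- = 2.5 + 2.5 + 6.5 = 11.5
(Check: W+ + W- = 36 should equal n(n+1)/2 = 36.)
Step 4: Test statistic W = min(W+, W-) = 11.5.
Step 5: Ties in |d|, so use the tie-corrected normal approximation.
        E[W] = n(n+1)/4 = 8*9/4 = 18.
        Tie groups: |d|=3 (t=2), |d|=7 (t=2); sum(t^3 - t) = 12.
        Var[W] = n(n+1)(2n+1)/24 - sum(t^3-t)/48 = 1224/24 - 12/48 = 50.75.
        z = (W - E[W]) / sqrt(Var[W]) = (11.5 - 18) / 7.1239 = -0.9124.
        Two-sided p = 2*Phi(z) = 0.361547.
Step 6: alpha = 0.1. fail to reject H0.

W+ = 24.5, W- = 11.5, W = min = 11.5, p = 0.361547, fail to reject H0.


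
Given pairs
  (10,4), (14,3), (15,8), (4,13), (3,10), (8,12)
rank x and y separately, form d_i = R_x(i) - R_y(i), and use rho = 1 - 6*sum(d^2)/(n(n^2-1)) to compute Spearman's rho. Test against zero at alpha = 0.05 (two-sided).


Step 1: Rank x and y separately (midranks; no ties here).
rank(x): 10->4, 14->5, 15->6, 4->2, 3->1, 8->3
rank(y): 4->2, 3->1, 8->3, 13->6, 10->4, 12->5
Step 2: d_i = R_x(i) - R_y(i); compute d_i^2.
  (4-2)^2=4, (5-1)^2=16, (6-3)^2=9, (2-6)^2=16, (1-4)^2=9, (3-5)^2=4
sum(d^2) = 58.
Step 3: rho = 1 - 6*58 / (6*(6^2 - 1)) = 1 - 348/210 = -0.657143.
Step 4: Under H0, t = rho * sqrt((n-2)/(1-rho^2)) = -1.7436 ~ t(4).
Step 5: Two-sided p-value from the t-distribution with 4 df = 0.156175.
Step 6: alpha = 0.05. fail to reject H0.

rho = -0.6571, p = 0.156175, fail to reject H0 at alpha = 0.05.


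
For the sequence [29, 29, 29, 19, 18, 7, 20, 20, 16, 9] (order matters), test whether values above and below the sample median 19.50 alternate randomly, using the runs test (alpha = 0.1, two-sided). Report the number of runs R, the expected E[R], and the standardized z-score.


Step 1: Compute median = 19.50; label A = above, B = below.
Labels in order: AAABBBAABB  (n_A = 5, n_B = 5)
Step 2: Count runs R = 4.
Step 3: Under H0 (random ordering), E[R] = 2*n_A*n_B/(n_A+n_B) + 1 = 2*5*5/10 + 1 = 6.0000.
        Var[R] = 2*n_A*n_B*(2*n_A*n_B - n_A - n_B) / ((n_A+n_B)^2 * (n_A+n_B-1)) = 2000/900 = 2.2222.
        SD[R] = 1.4907.
Step 4: Continuity-corrected z = (R + 0.5 - E[R]) / SD[R] = (4 + 0.5 - 6.0000) / 1.4907 = -1.0062.
Step 5: Two-sided p-value via normal approximation = 2*(1 - Phi(|z|)) = 0.314305.
Step 6: alpha = 0.1. fail to reject H0.

R = 4, z = -1.0062, p = 0.314305, fail to reject H0.


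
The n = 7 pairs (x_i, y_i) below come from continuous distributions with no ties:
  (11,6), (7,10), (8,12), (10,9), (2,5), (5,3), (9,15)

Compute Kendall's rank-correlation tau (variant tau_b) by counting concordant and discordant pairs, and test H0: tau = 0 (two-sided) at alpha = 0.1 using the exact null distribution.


Step 1: Enumerate the 21 unordered pairs (i,j) with i<j and classify each by sign(x_j-x_i) * sign(y_j-y_i).
  (1,2):dx=-4,dy=+4->D; (1,3):dx=-3,dy=+6->D; (1,4):dx=-1,dy=+3->D; (1,5):dx=-9,dy=-1->C
  (1,6):dx=-6,dy=-3->C; (1,7):dx=-2,dy=+9->D; (2,3):dx=+1,dy=+2->C; (2,4):dx=+3,dy=-1->D
  (2,5):dx=-5,dy=-5->C; (2,6):dx=-2,dy=-7->C; (2,7):dx=+2,dy=+5->C; (3,4):dx=+2,dy=-3->D
  (3,5):dx=-6,dy=-7->C; (3,6):dx=-3,dy=-9->C; (3,7):dx=+1,dy=+3->C; (4,5):dx=-8,dy=-4->C
  (4,6):dx=-5,dy=-6->C; (4,7):dx=-1,dy=+6->D; (5,6):dx=+3,dy=-2->D; (5,7):dx=+7,dy=+10->C
  (6,7):dx=+4,dy=+12->C
Step 2: C = 13, D = 8, total pairs = 21.
Step 3: tau = (C - D)/(n(n-1)/2) = (13 - 8)/21 = 0.238095.
Step 4: Exact two-sided p-value (enumerate n! = 5040 permutations of y under H0): p = 0.561905.
Step 5: alpha = 0.1. fail to reject H0.

tau_b = 0.2381 (C=13, D=8), p = 0.561905, fail to reject H0.


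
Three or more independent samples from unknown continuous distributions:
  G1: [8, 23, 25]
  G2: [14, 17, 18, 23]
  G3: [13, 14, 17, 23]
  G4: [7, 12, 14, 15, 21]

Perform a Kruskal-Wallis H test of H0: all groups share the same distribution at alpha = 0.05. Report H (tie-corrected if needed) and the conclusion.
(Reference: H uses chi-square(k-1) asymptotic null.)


Step 1: Combine all N = 16 observations and assign midranks.
sorted (value, group, rank): (7,G4,1), (8,G1,2), (12,G4,3), (13,G3,4), (14,G2,6), (14,G3,6), (14,G4,6), (15,G4,8), (17,G2,9.5), (17,G3,9.5), (18,G2,11), (21,G4,12), (23,G1,14), (23,G2,14), (23,G3,14), (25,G1,16)
Step 2: Sum ranks within each group.
R_1 = 32 (n_1 = 3)
R_2 = 40.5 (n_2 = 4)
R_3 = 33.5 (n_3 = 4)
R_4 = 30 (n_4 = 5)
Step 3: H = 12/(N(N+1)) * sum(R_i^2/n_i) - 3(N+1)
     = 12/(16*17) * (32^2/3 + 40.5^2/4 + 33.5^2/4 + 30^2/5) - 3*17
     = 0.044118 * 1211.96 - 51
     = 2.468750.
Step 4: Ties present; correction factor C = 1 - 54/(16^3 - 16) = 0.986765. Corrected H = 2.468750 / 0.986765 = 2.501863.
Step 5: Under H0, H ~ chi^2(3); p-value = 0.474955.
Step 6: alpha = 0.05. fail to reject H0.

H = 2.5019, df = 3, p = 0.474955, fail to reject H0.


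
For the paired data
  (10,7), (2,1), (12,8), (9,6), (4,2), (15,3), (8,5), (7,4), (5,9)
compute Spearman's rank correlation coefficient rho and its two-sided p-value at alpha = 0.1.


Step 1: Rank x and y separately (midranks; no ties here).
rank(x): 10->7, 2->1, 12->8, 9->6, 4->2, 15->9, 8->5, 7->4, 5->3
rank(y): 7->7, 1->1, 8->8, 6->6, 2->2, 3->3, 5->5, 4->4, 9->9
Step 2: d_i = R_x(i) - R_y(i); compute d_i^2.
  (7-7)^2=0, (1-1)^2=0, (8-8)^2=0, (6-6)^2=0, (2-2)^2=0, (9-3)^2=36, (5-5)^2=0, (4-4)^2=0, (3-9)^2=36
sum(d^2) = 72.
Step 3: rho = 1 - 6*72 / (9*(9^2 - 1)) = 1 - 432/720 = 0.400000.
Step 4: Under H0, t = rho * sqrt((n-2)/(1-rho^2)) = 1.1547 ~ t(7).
Step 5: Two-sided p-value from the t-distribution with 7 df = 0.286105.
Step 6: alpha = 0.1. fail to reject H0.

rho = 0.4000, p = 0.286105, fail to reject H0 at alpha = 0.1.


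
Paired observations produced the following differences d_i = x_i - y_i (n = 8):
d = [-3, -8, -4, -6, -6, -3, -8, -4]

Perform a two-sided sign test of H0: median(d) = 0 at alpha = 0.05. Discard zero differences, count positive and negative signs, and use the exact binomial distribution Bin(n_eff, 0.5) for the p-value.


Step 1: Discard zero differences. Original n = 8; n_eff = number of nonzero differences = 8.
Nonzero differences (with sign): -3, -8, -4, -6, -6, -3, -8, -4
Step 2: Count signs: positive = 0, negative = 8.
Step 3: Under H0: P(positive) = 0.5, so the number of positives S ~ Bin(8, 0.5).
Step 4: Two-sided exact p-value = sum of Bin(8,0.5) probabilities at or below the observed probability = 0.007812.
Step 5: alpha = 0.05. reject H0.

n_eff = 8, pos = 0, neg = 8, p = 0.007812, reject H0.


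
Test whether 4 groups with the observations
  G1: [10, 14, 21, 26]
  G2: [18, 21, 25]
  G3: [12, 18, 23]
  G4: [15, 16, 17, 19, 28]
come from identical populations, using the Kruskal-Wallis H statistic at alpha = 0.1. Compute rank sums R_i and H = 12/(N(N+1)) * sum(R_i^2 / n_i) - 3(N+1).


Step 1: Combine all N = 15 observations and assign midranks.
sorted (value, group, rank): (10,G1,1), (12,G3,2), (14,G1,3), (15,G4,4), (16,G4,5), (17,G4,6), (18,G2,7.5), (18,G3,7.5), (19,G4,9), (21,G1,10.5), (21,G2,10.5), (23,G3,12), (25,G2,13), (26,G1,14), (28,G4,15)
Step 2: Sum ranks within each group.
R_1 = 28.5 (n_1 = 4)
R_2 = 31 (n_2 = 3)
R_3 = 21.5 (n_3 = 3)
R_4 = 39 (n_4 = 5)
Step 3: H = 12/(N(N+1)) * sum(R_i^2/n_i) - 3(N+1)
     = 12/(15*16) * (28.5^2/4 + 31^2/3 + 21.5^2/3 + 39^2/5) - 3*16
     = 0.050000 * 981.679 - 48
     = 1.083958.
Step 4: Ties present; correction factor C = 1 - 12/(15^3 - 15) = 0.996429. Corrected H = 1.083958 / 0.996429 = 1.087843.
Step 5: Under H0, H ~ chi^2(3); p-value = 0.780009.
Step 6: alpha = 0.1. fail to reject H0.

H = 1.0878, df = 3, p = 0.780009, fail to reject H0.


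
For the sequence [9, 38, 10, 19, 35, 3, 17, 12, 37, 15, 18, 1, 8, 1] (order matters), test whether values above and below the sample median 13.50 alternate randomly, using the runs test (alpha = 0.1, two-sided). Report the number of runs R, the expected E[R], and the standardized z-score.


Step 1: Compute median = 13.50; label A = above, B = below.
Labels in order: BABAABABAAABBB  (n_A = 7, n_B = 7)
Step 2: Count runs R = 9.
Step 3: Under H0 (random ordering), E[R] = 2*n_A*n_B/(n_A+n_B) + 1 = 2*7*7/14 + 1 = 8.0000.
        Var[R] = 2*n_A*n_B*(2*n_A*n_B - n_A - n_B) / ((n_A+n_B)^2 * (n_A+n_B-1)) = 8232/2548 = 3.2308.
        SD[R] = 1.7974.
Step 4: Continuity-corrected z = (R - 0.5 - E[R]) / SD[R] = (9 - 0.5 - 8.0000) / 1.7974 = 0.2782.
Step 5: Two-sided p-value via normal approximation = 2*(1 - Phi(|z|)) = 0.780879.
Step 6: alpha = 0.1. fail to reject H0.

R = 9, z = 0.2782, p = 0.780879, fail to reject H0.


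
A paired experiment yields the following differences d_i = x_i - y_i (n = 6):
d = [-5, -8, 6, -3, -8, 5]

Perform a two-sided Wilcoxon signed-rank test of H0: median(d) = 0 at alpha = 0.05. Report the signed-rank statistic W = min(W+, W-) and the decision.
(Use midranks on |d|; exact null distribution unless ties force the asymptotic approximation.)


Step 1: Drop any zero differences (none here) and take |d_i|.
|d| = [5, 8, 6, 3, 8, 5]
Step 2: Midrank |d_i| (ties get averaged ranks).
ranks: |5|->2.5, |8|->5.5, |6|->4, |3|->1, |8|->5.5, |5|->2.5
Step 3: Attach original signs; sum ranks with positive sign and with negative sign.
W+ = 4 + 2.5 = 6.5
W- = 2.5 + 5.5 + 1 + 5.5 = 14.5
(Check: W+ + W- = 21 should equal n(n+1)/2 = 21.)
Step 4: Test statistic W = min(W+, W-) = 6.5.
Step 5: Ties in |d|, so use the tie-corrected normal approximation.
        E[W] = n(n+1)/4 = 6*7/4 = 10.5.
        Tie groups: |d|=5 (t=2), |d|=8 (t=2); sum(t^3 - t) = 12.
        Var[W] = n(n+1)(2n+1)/24 - sum(t^3-t)/48 = 546/24 - 12/48 = 22.5.
        z = (W - E[W]) / sqrt(Var[W]) = (6.5 - 10.5) / 4.7434 = -0.8433.
        Two-sided p = 2*Phi(z) = 0.399075.
Step 6: alpha = 0.05. fail to reject H0.

W+ = 6.5, W- = 14.5, W = min = 6.5, p = 0.399075, fail to reject H0.


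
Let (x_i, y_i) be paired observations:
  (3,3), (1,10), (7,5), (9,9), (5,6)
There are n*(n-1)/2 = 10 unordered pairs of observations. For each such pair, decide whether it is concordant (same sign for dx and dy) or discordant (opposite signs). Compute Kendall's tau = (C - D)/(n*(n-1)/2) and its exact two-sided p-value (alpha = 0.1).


Step 1: Enumerate the 10 unordered pairs (i,j) with i<j and classify each by sign(x_j-x_i) * sign(y_j-y_i).
  (1,2):dx=-2,dy=+7->D; (1,3):dx=+4,dy=+2->C; (1,4):dx=+6,dy=+6->C; (1,5):dx=+2,dy=+3->C
  (2,3):dx=+6,dy=-5->D; (2,4):dx=+8,dy=-1->D; (2,5):dx=+4,dy=-4->D; (3,4):dx=+2,dy=+4->C
  (3,5):dx=-2,dy=+1->D; (4,5):dx=-4,dy=-3->C
Step 2: C = 5, D = 5, total pairs = 10.
Step 3: tau = (C - D)/(n(n-1)/2) = (5 - 5)/10 = 0.000000.
Step 4: Exact two-sided p-value (enumerate n! = 120 permutations of y under H0): p = 1.000000.
Step 5: alpha = 0.1. fail to reject H0.

tau_b = 0.0000 (C=5, D=5), p = 1.000000, fail to reject H0.


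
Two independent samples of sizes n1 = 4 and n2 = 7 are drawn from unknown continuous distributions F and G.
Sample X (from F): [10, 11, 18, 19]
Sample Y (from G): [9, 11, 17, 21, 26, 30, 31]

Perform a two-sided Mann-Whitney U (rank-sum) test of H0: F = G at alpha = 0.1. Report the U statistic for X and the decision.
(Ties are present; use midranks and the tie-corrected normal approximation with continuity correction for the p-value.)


Step 1: Combine and sort all 11 observations; assign midranks.
sorted (value, group): (9,Y), (10,X), (11,X), (11,Y), (17,Y), (18,X), (19,X), (21,Y), (26,Y), (30,Y), (31,Y)
ranks: 9->1, 10->2, 11->3.5, 11->3.5, 17->5, 18->6, 19->7, 21->8, 26->9, 30->10, 31->11
Step 2: Rank sum for X: R1 = 2 + 3.5 + 6 + 7 = 18.5.
Step 3: U_X = R1 - n1(n1+1)/2 = 18.5 - 4*5/2 = 18.5 - 10 = 8.5.
       U_Y = n1*n2 - U_X = 28 - 8.5 = 19.5.
Step 4: Ties are present, so use the tie-corrected normal approximation (with continuity correction) for the p-value.
Step 5: p-value = 0.343605; compare to alpha = 0.1. fail to reject H0.

U_X = 8.5, p = 0.343605, fail to reject H0 at alpha = 0.1.


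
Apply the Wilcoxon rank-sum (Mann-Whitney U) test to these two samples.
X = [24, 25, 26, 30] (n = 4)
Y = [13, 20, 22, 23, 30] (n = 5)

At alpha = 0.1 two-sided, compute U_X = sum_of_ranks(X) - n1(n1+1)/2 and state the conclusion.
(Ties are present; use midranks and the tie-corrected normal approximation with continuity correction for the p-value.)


Step 1: Combine and sort all 9 observations; assign midranks.
sorted (value, group): (13,Y), (20,Y), (22,Y), (23,Y), (24,X), (25,X), (26,X), (30,X), (30,Y)
ranks: 13->1, 20->2, 22->3, 23->4, 24->5, 25->6, 26->7, 30->8.5, 30->8.5
Step 2: Rank sum for X: R1 = 5 + 6 + 7 + 8.5 = 26.5.
Step 3: U_X = R1 - n1(n1+1)/2 = 26.5 - 4*5/2 = 26.5 - 10 = 16.5.
       U_Y = n1*n2 - U_X = 20 - 16.5 = 3.5.
Step 4: Ties are present, so use the tie-corrected normal approximation (with continuity correction) for the p-value.
Step 5: p-value = 0.139983; compare to alpha = 0.1. fail to reject H0.

U_X = 16.5, p = 0.139983, fail to reject H0 at alpha = 0.1.


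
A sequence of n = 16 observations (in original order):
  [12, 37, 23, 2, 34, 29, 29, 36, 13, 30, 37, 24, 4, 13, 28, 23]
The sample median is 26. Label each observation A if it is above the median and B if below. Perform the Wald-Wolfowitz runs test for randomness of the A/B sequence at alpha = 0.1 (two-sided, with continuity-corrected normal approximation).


Step 1: Compute median = 26; label A = above, B = below.
Labels in order: BABBAAAABAABBBAB  (n_A = 8, n_B = 8)
Step 2: Count runs R = 9.
Step 3: Under H0 (random ordering), E[R] = 2*n_A*n_B/(n_A+n_B) + 1 = 2*8*8/16 + 1 = 9.0000.
        Var[R] = 2*n_A*n_B*(2*n_A*n_B - n_A - n_B) / ((n_A+n_B)^2 * (n_A+n_B-1)) = 14336/3840 = 3.7333.
        SD[R] = 1.9322.
Step 4: R = E[R], so z = 0 with no continuity correction.
Step 5: Two-sided p-value via normal approximation = 2*(1 - Phi(|z|)) = 1.000000.
Step 6: alpha = 0.1. fail to reject H0.

R = 9, z = 0.0000, p = 1.000000, fail to reject H0.


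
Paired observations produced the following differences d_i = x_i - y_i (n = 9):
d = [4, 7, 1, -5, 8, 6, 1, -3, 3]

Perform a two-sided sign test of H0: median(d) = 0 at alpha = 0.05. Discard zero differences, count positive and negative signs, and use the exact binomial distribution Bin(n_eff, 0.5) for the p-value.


Step 1: Discard zero differences. Original n = 9; n_eff = number of nonzero differences = 9.
Nonzero differences (with sign): +4, +7, +1, -5, +8, +6, +1, -3, +3
Step 2: Count signs: positive = 7, negative = 2.
Step 3: Under H0: P(positive) = 0.5, so the number of positives S ~ Bin(9, 0.5).
Step 4: Two-sided exact p-value = sum of Bin(9,0.5) probabilities at or below the observed probability = 0.179688.
Step 5: alpha = 0.05. fail to reject H0.

n_eff = 9, pos = 7, neg = 2, p = 0.179688, fail to reject H0.


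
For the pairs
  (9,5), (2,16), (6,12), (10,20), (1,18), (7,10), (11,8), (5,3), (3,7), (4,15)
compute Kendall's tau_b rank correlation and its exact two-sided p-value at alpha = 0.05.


Step 1: Enumerate the 45 unordered pairs (i,j) with i<j and classify each by sign(x_j-x_i) * sign(y_j-y_i).
  (1,2):dx=-7,dy=+11->D; (1,3):dx=-3,dy=+7->D; (1,4):dx=+1,dy=+15->C; (1,5):dx=-8,dy=+13->D
  (1,6):dx=-2,dy=+5->D; (1,7):dx=+2,dy=+3->C; (1,8):dx=-4,dy=-2->C; (1,9):dx=-6,dy=+2->D
  (1,10):dx=-5,dy=+10->D; (2,3):dx=+4,dy=-4->D; (2,4):dx=+8,dy=+4->C; (2,5):dx=-1,dy=+2->D
  (2,6):dx=+5,dy=-6->D; (2,7):dx=+9,dy=-8->D; (2,8):dx=+3,dy=-13->D; (2,9):dx=+1,dy=-9->D
  (2,10):dx=+2,dy=-1->D; (3,4):dx=+4,dy=+8->C; (3,5):dx=-5,dy=+6->D; (3,6):dx=+1,dy=-2->D
  (3,7):dx=+5,dy=-4->D; (3,8):dx=-1,dy=-9->C; (3,9):dx=-3,dy=-5->C; (3,10):dx=-2,dy=+3->D
  (4,5):dx=-9,dy=-2->C; (4,6):dx=-3,dy=-10->C; (4,7):dx=+1,dy=-12->D; (4,8):dx=-5,dy=-17->C
  (4,9):dx=-7,dy=-13->C; (4,10):dx=-6,dy=-5->C; (5,6):dx=+6,dy=-8->D; (5,7):dx=+10,dy=-10->D
  (5,8):dx=+4,dy=-15->D; (5,9):dx=+2,dy=-11->D; (5,10):dx=+3,dy=-3->D; (6,7):dx=+4,dy=-2->D
  (6,8):dx=-2,dy=-7->C; (6,9):dx=-4,dy=-3->C; (6,10):dx=-3,dy=+5->D; (7,8):dx=-6,dy=-5->C
  (7,9):dx=-8,dy=-1->C; (7,10):dx=-7,dy=+7->D; (8,9):dx=-2,dy=+4->D; (8,10):dx=-1,dy=+12->D
  (9,10):dx=+1,dy=+8->C
Step 2: C = 17, D = 28, total pairs = 45.
Step 3: tau = (C - D)/(n(n-1)/2) = (17 - 28)/45 = -0.244444.
Step 4: Exact two-sided p-value (enumerate n! = 3628800 permutations of y under H0): p = 0.380720.
Step 5: alpha = 0.05. fail to reject H0.

tau_b = -0.2444 (C=17, D=28), p = 0.380720, fail to reject H0.


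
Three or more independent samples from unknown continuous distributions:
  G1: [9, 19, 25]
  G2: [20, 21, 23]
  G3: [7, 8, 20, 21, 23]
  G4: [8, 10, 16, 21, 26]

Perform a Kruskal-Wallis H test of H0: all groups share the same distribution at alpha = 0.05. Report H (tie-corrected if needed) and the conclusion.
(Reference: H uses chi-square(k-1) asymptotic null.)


Step 1: Combine all N = 16 observations and assign midranks.
sorted (value, group, rank): (7,G3,1), (8,G3,2.5), (8,G4,2.5), (9,G1,4), (10,G4,5), (16,G4,6), (19,G1,7), (20,G2,8.5), (20,G3,8.5), (21,G2,11), (21,G3,11), (21,G4,11), (23,G2,13.5), (23,G3,13.5), (25,G1,15), (26,G4,16)
Step 2: Sum ranks within each group.
R_1 = 26 (n_1 = 3)
R_2 = 33 (n_2 = 3)
R_3 = 36.5 (n_3 = 5)
R_4 = 40.5 (n_4 = 5)
Step 3: H = 12/(N(N+1)) * sum(R_i^2/n_i) - 3(N+1)
     = 12/(16*17) * (26^2/3 + 33^2/3 + 36.5^2/5 + 40.5^2/5) - 3*17
     = 0.044118 * 1182.83 - 51
     = 1.183824.
Step 4: Ties present; correction factor C = 1 - 42/(16^3 - 16) = 0.989706. Corrected H = 1.183824 / 0.989706 = 1.196137.
Step 5: Under H0, H ~ chi^2(3); p-value = 0.753931.
Step 6: alpha = 0.05. fail to reject H0.

H = 1.1961, df = 3, p = 0.753931, fail to reject H0.


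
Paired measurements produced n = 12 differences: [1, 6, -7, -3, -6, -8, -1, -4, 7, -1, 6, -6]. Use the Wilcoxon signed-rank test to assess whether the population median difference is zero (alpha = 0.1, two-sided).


Step 1: Drop any zero differences (none here) and take |d_i|.
|d| = [1, 6, 7, 3, 6, 8, 1, 4, 7, 1, 6, 6]
Step 2: Midrank |d_i| (ties get averaged ranks).
ranks: |1|->2, |6|->7.5, |7|->10.5, |3|->4, |6|->7.5, |8|->12, |1|->2, |4|->5, |7|->10.5, |1|->2, |6|->7.5, |6|->7.5
Step 3: Attach original signs; sum ranks with positive sign and with negative sign.
W+ = 2 + 7.5 + 10.5 + 7.5 = 27.5
W- = 10.5 + 4 + 7.5 + 12 + 2 + 5 + 2 + 7.5 = 50.5
(Check: W+ + W- = 78 should equal n(n+1)/2 = 78.)
Step 4: Test statistic W = min(W+, W-) = 27.5.
Step 5: Ties in |d|, so use the tie-corrected normal approximation.
        E[W] = n(n+1)/4 = 12*13/4 = 39.
        Tie groups: |d|=1 (t=3), |d|=6 (t=4), |d|=7 (t=2); sum(t^3 - t) = 90.
        Var[W] = n(n+1)(2n+1)/24 - sum(t^3-t)/48 = 3900/24 - 90/48 = 160.625.
        z = (W - E[W]) / sqrt(Var[W]) = (27.5 - 39) / 12.6738 = -0.9074.
        Two-sided p = 2*Phi(z) = 0.364204.
Step 6: alpha = 0.1. fail to reject H0.

W+ = 27.5, W- = 50.5, W = min = 27.5, p = 0.364204, fail to reject H0.


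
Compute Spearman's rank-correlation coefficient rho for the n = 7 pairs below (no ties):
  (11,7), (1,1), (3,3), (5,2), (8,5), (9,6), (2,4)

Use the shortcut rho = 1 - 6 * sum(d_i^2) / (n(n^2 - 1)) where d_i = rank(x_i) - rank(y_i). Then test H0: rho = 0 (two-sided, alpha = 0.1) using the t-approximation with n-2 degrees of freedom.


Step 1: Rank x and y separately (midranks; no ties here).
rank(x): 11->7, 1->1, 3->3, 5->4, 8->5, 9->6, 2->2
rank(y): 7->7, 1->1, 3->3, 2->2, 5->5, 6->6, 4->4
Step 2: d_i = R_x(i) - R_y(i); compute d_i^2.
  (7-7)^2=0, (1-1)^2=0, (3-3)^2=0, (4-2)^2=4, (5-5)^2=0, (6-6)^2=0, (2-4)^2=4
sum(d^2) = 8.
Step 3: rho = 1 - 6*8 / (7*(7^2 - 1)) = 1 - 48/336 = 0.857143.
Step 4: Under H0, t = rho * sqrt((n-2)/(1-rho^2)) = 3.7210 ~ t(5).
Step 5: Two-sided p-value from the t-distribution with 5 df = 0.013697.
Step 6: alpha = 0.1. reject H0.

rho = 0.8571, p = 0.013697, reject H0 at alpha = 0.1.


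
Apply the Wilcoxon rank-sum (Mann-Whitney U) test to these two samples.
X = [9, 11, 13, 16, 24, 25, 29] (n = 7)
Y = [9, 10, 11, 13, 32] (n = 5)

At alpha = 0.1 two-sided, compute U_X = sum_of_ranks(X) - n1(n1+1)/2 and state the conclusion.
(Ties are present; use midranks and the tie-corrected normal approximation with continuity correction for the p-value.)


Step 1: Combine and sort all 12 observations; assign midranks.
sorted (value, group): (9,X), (9,Y), (10,Y), (11,X), (11,Y), (13,X), (13,Y), (16,X), (24,X), (25,X), (29,X), (32,Y)
ranks: 9->1.5, 9->1.5, 10->3, 11->4.5, 11->4.5, 13->6.5, 13->6.5, 16->8, 24->9, 25->10, 29->11, 32->12
Step 2: Rank sum for X: R1 = 1.5 + 4.5 + 6.5 + 8 + 9 + 10 + 11 = 50.5.
Step 3: U_X = R1 - n1(n1+1)/2 = 50.5 - 7*8/2 = 50.5 - 28 = 22.5.
       U_Y = n1*n2 - U_X = 35 - 22.5 = 12.5.
Step 4: Ties are present, so use the tie-corrected normal approximation (with continuity correction) for the p-value.
Step 5: p-value = 0.462546; compare to alpha = 0.1. fail to reject H0.

U_X = 22.5, p = 0.462546, fail to reject H0 at alpha = 0.1.


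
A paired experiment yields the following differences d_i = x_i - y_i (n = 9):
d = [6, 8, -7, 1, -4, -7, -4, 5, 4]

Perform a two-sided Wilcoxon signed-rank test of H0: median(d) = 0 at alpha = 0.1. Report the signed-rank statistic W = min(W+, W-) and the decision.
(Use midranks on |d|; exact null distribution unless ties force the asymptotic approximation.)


Step 1: Drop any zero differences (none here) and take |d_i|.
|d| = [6, 8, 7, 1, 4, 7, 4, 5, 4]
Step 2: Midrank |d_i| (ties get averaged ranks).
ranks: |6|->6, |8|->9, |7|->7.5, |1|->1, |4|->3, |7|->7.5, |4|->3, |5|->5, |4|->3
Step 3: Attach original signs; sum ranks with positive sign and with negative sign.
W+ = 6 + 9 + 1 + 5 + 3 = 24
W- = 7.5 + 3 + 7.5 + 3 = 21
(Check: W+ + W- = 45 should equal n(n+1)/2 = 45.)
Step 4: Test statistic W = min(W+, W-) = 21.
Step 5: Ties in |d|, so use the tie-corrected normal approximation.
        E[W] = n(n+1)/4 = 9*10/4 = 22.5.
        Tie groups: |d|=4 (t=3), |d|=7 (t=2); sum(t^3 - t) = 30.
        Var[W] = n(n+1)(2n+1)/24 - sum(t^3-t)/48 = 1710/24 - 30/48 = 70.625.
        z = (W - E[W]) / sqrt(Var[W]) = (21 - 22.5) / 8.4039 = -0.1785.
        Two-sided p = 2*Phi(z) = 0.858339.
Step 6: alpha = 0.1. fail to reject H0.

W+ = 24, W- = 21, W = min = 21, p = 0.858339, fail to reject H0.


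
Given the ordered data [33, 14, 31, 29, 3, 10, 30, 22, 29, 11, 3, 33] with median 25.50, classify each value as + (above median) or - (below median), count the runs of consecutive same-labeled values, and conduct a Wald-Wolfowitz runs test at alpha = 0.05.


Step 1: Compute median = 25.50; label A = above, B = below.
Labels in order: ABAABBABABBA  (n_A = 6, n_B = 6)
Step 2: Count runs R = 9.
Step 3: Under H0 (random ordering), E[R] = 2*n_A*n_B/(n_A+n_B) + 1 = 2*6*6/12 + 1 = 7.0000.
        Var[R] = 2*n_A*n_B*(2*n_A*n_B - n_A - n_B) / ((n_A+n_B)^2 * (n_A+n_B-1)) = 4320/1584 = 2.7273.
        SD[R] = 1.6514.
Step 4: Continuity-corrected z = (R - 0.5 - E[R]) / SD[R] = (9 - 0.5 - 7.0000) / 1.6514 = 0.9083.
Step 5: Two-sided p-value via normal approximation = 2*(1 - Phi(|z|)) = 0.363722.
Step 6: alpha = 0.05. fail to reject H0.

R = 9, z = 0.9083, p = 0.363722, fail to reject H0.


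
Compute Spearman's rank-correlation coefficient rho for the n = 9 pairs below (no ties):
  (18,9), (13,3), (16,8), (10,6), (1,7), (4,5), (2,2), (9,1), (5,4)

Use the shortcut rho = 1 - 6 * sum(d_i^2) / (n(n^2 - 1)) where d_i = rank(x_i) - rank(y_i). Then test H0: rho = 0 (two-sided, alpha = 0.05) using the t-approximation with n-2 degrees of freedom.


Step 1: Rank x and y separately (midranks; no ties here).
rank(x): 18->9, 13->7, 16->8, 10->6, 1->1, 4->3, 2->2, 9->5, 5->4
rank(y): 9->9, 3->3, 8->8, 6->6, 7->7, 5->5, 2->2, 1->1, 4->4
Step 2: d_i = R_x(i) - R_y(i); compute d_i^2.
  (9-9)^2=0, (7-3)^2=16, (8-8)^2=0, (6-6)^2=0, (1-7)^2=36, (3-5)^2=4, (2-2)^2=0, (5-1)^2=16, (4-4)^2=0
sum(d^2) = 72.
Step 3: rho = 1 - 6*72 / (9*(9^2 - 1)) = 1 - 432/720 = 0.400000.
Step 4: Under H0, t = rho * sqrt((n-2)/(1-rho^2)) = 1.1547 ~ t(7).
Step 5: Two-sided p-value from the t-distribution with 7 df = 0.286105.
Step 6: alpha = 0.05. fail to reject H0.

rho = 0.4000, p = 0.286105, fail to reject H0 at alpha = 0.05.


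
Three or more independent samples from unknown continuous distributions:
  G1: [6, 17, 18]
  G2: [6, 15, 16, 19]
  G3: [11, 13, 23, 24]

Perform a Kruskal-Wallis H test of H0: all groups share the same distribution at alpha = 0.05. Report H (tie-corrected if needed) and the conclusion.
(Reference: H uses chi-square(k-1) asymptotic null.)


Step 1: Combine all N = 11 observations and assign midranks.
sorted (value, group, rank): (6,G1,1.5), (6,G2,1.5), (11,G3,3), (13,G3,4), (15,G2,5), (16,G2,6), (17,G1,7), (18,G1,8), (19,G2,9), (23,G3,10), (24,G3,11)
Step 2: Sum ranks within each group.
R_1 = 16.5 (n_1 = 3)
R_2 = 21.5 (n_2 = 4)
R_3 = 28 (n_3 = 4)
Step 3: H = 12/(N(N+1)) * sum(R_i^2/n_i) - 3(N+1)
     = 12/(11*12) * (16.5^2/3 + 21.5^2/4 + 28^2/4) - 3*12
     = 0.090909 * 402.312 - 36
     = 0.573864.
Step 4: Ties present; correction factor C = 1 - 6/(11^3 - 11) = 0.995455. Corrected H = 0.573864 / 0.995455 = 0.576484.
Step 5: Under H0, H ~ chi^2(2); p-value = 0.749580.
Step 6: alpha = 0.05. fail to reject H0.

H = 0.5765, df = 2, p = 0.749580, fail to reject H0.


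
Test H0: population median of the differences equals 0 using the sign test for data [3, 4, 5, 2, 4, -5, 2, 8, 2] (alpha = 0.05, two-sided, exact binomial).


Step 1: Discard zero differences. Original n = 9; n_eff = number of nonzero differences = 9.
Nonzero differences (with sign): +3, +4, +5, +2, +4, -5, +2, +8, +2
Step 2: Count signs: positive = 8, negative = 1.
Step 3: Under H0: P(positive) = 0.5, so the number of positives S ~ Bin(9, 0.5).
Step 4: Two-sided exact p-value = sum of Bin(9,0.5) probabilities at or below the observed probability = 0.039062.
Step 5: alpha = 0.05. reject H0.

n_eff = 9, pos = 8, neg = 1, p = 0.039062, reject H0.


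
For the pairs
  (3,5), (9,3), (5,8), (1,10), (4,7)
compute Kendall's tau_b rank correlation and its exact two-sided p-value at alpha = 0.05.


Step 1: Enumerate the 10 unordered pairs (i,j) with i<j and classify each by sign(x_j-x_i) * sign(y_j-y_i).
  (1,2):dx=+6,dy=-2->D; (1,3):dx=+2,dy=+3->C; (1,4):dx=-2,dy=+5->D; (1,5):dx=+1,dy=+2->C
  (2,3):dx=-4,dy=+5->D; (2,4):dx=-8,dy=+7->D; (2,5):dx=-5,dy=+4->D; (3,4):dx=-4,dy=+2->D
  (3,5):dx=-1,dy=-1->C; (4,5):dx=+3,dy=-3->D
Step 2: C = 3, D = 7, total pairs = 10.
Step 3: tau = (C - D)/(n(n-1)/2) = (3 - 7)/10 = -0.400000.
Step 4: Exact two-sided p-value (enumerate n! = 120 permutations of y under H0): p = 0.483333.
Step 5: alpha = 0.05. fail to reject H0.

tau_b = -0.4000 (C=3, D=7), p = 0.483333, fail to reject H0.


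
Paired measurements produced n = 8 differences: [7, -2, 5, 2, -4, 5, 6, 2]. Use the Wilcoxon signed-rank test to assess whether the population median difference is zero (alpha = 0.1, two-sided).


Step 1: Drop any zero differences (none here) and take |d_i|.
|d| = [7, 2, 5, 2, 4, 5, 6, 2]
Step 2: Midrank |d_i| (ties get averaged ranks).
ranks: |7|->8, |2|->2, |5|->5.5, |2|->2, |4|->4, |5|->5.5, |6|->7, |2|->2
Step 3: Attach original signs; sum ranks with positive sign and with negative sign.
W+ = 8 + 5.5 + 2 + 5.5 + 7 + 2 = 30
W- = 2 + 4 = 6
(Check: W+ + W- = 36 should equal n(n+1)/2 = 36.)
Step 4: Test statistic W = min(W+, W-) = 6.
Step 5: Ties in |d|, so use the tie-corrected normal approximation.
        E[W] = n(n+1)/4 = 8*9/4 = 18.
        Tie groups: |d|=2 (t=3), |d|=5 (t=2); sum(t^3 - t) = 30.
        Var[W] = n(n+1)(2n+1)/24 - sum(t^3-t)/48 = 1224/24 - 30/48 = 50.375.
        z = (W - E[W]) / sqrt(Var[W]) = (6 - 18) / 7.0975 = -1.6907.
        Two-sided p = 2*Phi(z) = 0.090889.
Step 6: alpha = 0.1. reject H0.

W+ = 30, W- = 6, W = min = 6, p = 0.090889, reject H0.


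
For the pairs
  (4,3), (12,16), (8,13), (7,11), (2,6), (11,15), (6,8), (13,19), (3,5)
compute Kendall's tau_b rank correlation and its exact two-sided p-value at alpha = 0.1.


Step 1: Enumerate the 36 unordered pairs (i,j) with i<j and classify each by sign(x_j-x_i) * sign(y_j-y_i).
  (1,2):dx=+8,dy=+13->C; (1,3):dx=+4,dy=+10->C; (1,4):dx=+3,dy=+8->C; (1,5):dx=-2,dy=+3->D
  (1,6):dx=+7,dy=+12->C; (1,7):dx=+2,dy=+5->C; (1,8):dx=+9,dy=+16->C; (1,9):dx=-1,dy=+2->D
  (2,3):dx=-4,dy=-3->C; (2,4):dx=-5,dy=-5->C; (2,5):dx=-10,dy=-10->C; (2,6):dx=-1,dy=-1->C
  (2,7):dx=-6,dy=-8->C; (2,8):dx=+1,dy=+3->C; (2,9):dx=-9,dy=-11->C; (3,4):dx=-1,dy=-2->C
  (3,5):dx=-6,dy=-7->C; (3,6):dx=+3,dy=+2->C; (3,7):dx=-2,dy=-5->C; (3,8):dx=+5,dy=+6->C
  (3,9):dx=-5,dy=-8->C; (4,5):dx=-5,dy=-5->C; (4,6):dx=+4,dy=+4->C; (4,7):dx=-1,dy=-3->C
  (4,8):dx=+6,dy=+8->C; (4,9):dx=-4,dy=-6->C; (5,6):dx=+9,dy=+9->C; (5,7):dx=+4,dy=+2->C
  (5,8):dx=+11,dy=+13->C; (5,9):dx=+1,dy=-1->D; (6,7):dx=-5,dy=-7->C; (6,8):dx=+2,dy=+4->C
  (6,9):dx=-8,dy=-10->C; (7,8):dx=+7,dy=+11->C; (7,9):dx=-3,dy=-3->C; (8,9):dx=-10,dy=-14->C
Step 2: C = 33, D = 3, total pairs = 36.
Step 3: tau = (C - D)/(n(n-1)/2) = (33 - 3)/36 = 0.833333.
Step 4: Exact two-sided p-value (enumerate n! = 362880 permutations of y under H0): p = 0.000854.
Step 5: alpha = 0.1. reject H0.

tau_b = 0.8333 (C=33, D=3), p = 0.000854, reject H0.


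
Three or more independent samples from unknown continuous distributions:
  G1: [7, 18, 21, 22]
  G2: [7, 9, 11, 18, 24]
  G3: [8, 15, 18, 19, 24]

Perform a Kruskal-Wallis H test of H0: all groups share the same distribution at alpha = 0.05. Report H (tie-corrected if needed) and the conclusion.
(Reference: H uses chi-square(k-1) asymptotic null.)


Step 1: Combine all N = 14 observations and assign midranks.
sorted (value, group, rank): (7,G1,1.5), (7,G2,1.5), (8,G3,3), (9,G2,4), (11,G2,5), (15,G3,6), (18,G1,8), (18,G2,8), (18,G3,8), (19,G3,10), (21,G1,11), (22,G1,12), (24,G2,13.5), (24,G3,13.5)
Step 2: Sum ranks within each group.
R_1 = 32.5 (n_1 = 4)
R_2 = 32 (n_2 = 5)
R_3 = 40.5 (n_3 = 5)
Step 3: H = 12/(N(N+1)) * sum(R_i^2/n_i) - 3(N+1)
     = 12/(14*15) * (32.5^2/4 + 32^2/5 + 40.5^2/5) - 3*15
     = 0.057143 * 796.913 - 45
     = 0.537857.
Step 4: Ties present; correction factor C = 1 - 36/(14^3 - 14) = 0.986813. Corrected H = 0.537857 / 0.986813 = 0.545045.
Step 5: Under H0, H ~ chi^2(2); p-value = 0.761456.
Step 6: alpha = 0.05. fail to reject H0.

H = 0.5450, df = 2, p = 0.761456, fail to reject H0.


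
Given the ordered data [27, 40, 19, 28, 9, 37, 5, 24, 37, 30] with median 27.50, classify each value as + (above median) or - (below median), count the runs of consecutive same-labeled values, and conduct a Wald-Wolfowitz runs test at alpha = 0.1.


Step 1: Compute median = 27.50; label A = above, B = below.
Labels in order: BABABABBAA  (n_A = 5, n_B = 5)
Step 2: Count runs R = 8.
Step 3: Under H0 (random ordering), E[R] = 2*n_A*n_B/(n_A+n_B) + 1 = 2*5*5/10 + 1 = 6.0000.
        Var[R] = 2*n_A*n_B*(2*n_A*n_B - n_A - n_B) / ((n_A+n_B)^2 * (n_A+n_B-1)) = 2000/900 = 2.2222.
        SD[R] = 1.4907.
Step 4: Continuity-corrected z = (R - 0.5 - E[R]) / SD[R] = (8 - 0.5 - 6.0000) / 1.4907 = 1.0062.
Step 5: Two-sided p-value via normal approximation = 2*(1 - Phi(|z|)) = 0.314305.
Step 6: alpha = 0.1. fail to reject H0.

R = 8, z = 1.0062, p = 0.314305, fail to reject H0.


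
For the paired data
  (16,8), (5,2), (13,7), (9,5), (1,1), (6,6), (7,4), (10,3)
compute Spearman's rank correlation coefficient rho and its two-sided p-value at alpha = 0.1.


Step 1: Rank x and y separately (midranks; no ties here).
rank(x): 16->8, 5->2, 13->7, 9->5, 1->1, 6->3, 7->4, 10->6
rank(y): 8->8, 2->2, 7->7, 5->5, 1->1, 6->6, 4->4, 3->3
Step 2: d_i = R_x(i) - R_y(i); compute d_i^2.
  (8-8)^2=0, (2-2)^2=0, (7-7)^2=0, (5-5)^2=0, (1-1)^2=0, (3-6)^2=9, (4-4)^2=0, (6-3)^2=9
sum(d^2) = 18.
Step 3: rho = 1 - 6*18 / (8*(8^2 - 1)) = 1 - 108/504 = 0.785714.
Step 4: Under H0, t = rho * sqrt((n-2)/(1-rho^2)) = 3.1113 ~ t(6).
Step 5: Two-sided p-value from the t-distribution with 6 df = 0.020815.
Step 6: alpha = 0.1. reject H0.

rho = 0.7857, p = 0.020815, reject H0 at alpha = 0.1.


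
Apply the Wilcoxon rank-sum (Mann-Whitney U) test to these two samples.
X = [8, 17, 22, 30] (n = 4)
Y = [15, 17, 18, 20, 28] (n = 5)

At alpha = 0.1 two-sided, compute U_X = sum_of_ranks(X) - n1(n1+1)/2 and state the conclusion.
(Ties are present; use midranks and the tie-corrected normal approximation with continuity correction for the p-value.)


Step 1: Combine and sort all 9 observations; assign midranks.
sorted (value, group): (8,X), (15,Y), (17,X), (17,Y), (18,Y), (20,Y), (22,X), (28,Y), (30,X)
ranks: 8->1, 15->2, 17->3.5, 17->3.5, 18->5, 20->6, 22->7, 28->8, 30->9
Step 2: Rank sum for X: R1 = 1 + 3.5 + 7 + 9 = 20.5.
Step 3: U_X = R1 - n1(n1+1)/2 = 20.5 - 4*5/2 = 20.5 - 10 = 10.5.
       U_Y = n1*n2 - U_X = 20 - 10.5 = 9.5.
Step 4: Ties are present, so use the tie-corrected normal approximation (with continuity correction) for the p-value.
Step 5: p-value = 1.000000; compare to alpha = 0.1. fail to reject H0.

U_X = 10.5, p = 1.000000, fail to reject H0 at alpha = 0.1.


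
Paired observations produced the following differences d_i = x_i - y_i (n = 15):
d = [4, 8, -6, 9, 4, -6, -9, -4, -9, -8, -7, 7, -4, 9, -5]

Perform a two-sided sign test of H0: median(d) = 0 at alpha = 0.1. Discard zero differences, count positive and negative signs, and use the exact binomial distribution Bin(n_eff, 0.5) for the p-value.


Step 1: Discard zero differences. Original n = 15; n_eff = number of nonzero differences = 15.
Nonzero differences (with sign): +4, +8, -6, +9, +4, -6, -9, -4, -9, -8, -7, +7, -4, +9, -5
Step 2: Count signs: positive = 6, negative = 9.
Step 3: Under H0: P(positive) = 0.5, so the number of positives S ~ Bin(15, 0.5).
Step 4: Two-sided exact p-value = sum of Bin(15,0.5) probabilities at or below the observed probability = 0.607239.
Step 5: alpha = 0.1. fail to reject H0.

n_eff = 15, pos = 6, neg = 9, p = 0.607239, fail to reject H0.


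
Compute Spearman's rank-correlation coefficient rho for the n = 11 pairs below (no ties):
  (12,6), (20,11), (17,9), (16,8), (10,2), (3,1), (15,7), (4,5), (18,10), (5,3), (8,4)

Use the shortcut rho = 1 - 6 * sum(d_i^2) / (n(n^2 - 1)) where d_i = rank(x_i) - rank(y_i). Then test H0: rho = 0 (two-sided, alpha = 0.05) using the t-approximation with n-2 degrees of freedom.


Step 1: Rank x and y separately (midranks; no ties here).
rank(x): 12->6, 20->11, 17->9, 16->8, 10->5, 3->1, 15->7, 4->2, 18->10, 5->3, 8->4
rank(y): 6->6, 11->11, 9->9, 8->8, 2->2, 1->1, 7->7, 5->5, 10->10, 3->3, 4->4
Step 2: d_i = R_x(i) - R_y(i); compute d_i^2.
  (6-6)^2=0, (11-11)^2=0, (9-9)^2=0, (8-8)^2=0, (5-2)^2=9, (1-1)^2=0, (7-7)^2=0, (2-5)^2=9, (10-10)^2=0, (3-3)^2=0, (4-4)^2=0
sum(d^2) = 18.
Step 3: rho = 1 - 6*18 / (11*(11^2 - 1)) = 1 - 108/1320 = 0.918182.
Step 4: Under H0, t = rho * sqrt((n-2)/(1-rho^2)) = 6.9531 ~ t(9).
Step 5: Two-sided p-value from the t-distribution with 9 df = 0.000067.
Step 6: alpha = 0.05. reject H0.

rho = 0.9182, p = 0.000067, reject H0 at alpha = 0.05.


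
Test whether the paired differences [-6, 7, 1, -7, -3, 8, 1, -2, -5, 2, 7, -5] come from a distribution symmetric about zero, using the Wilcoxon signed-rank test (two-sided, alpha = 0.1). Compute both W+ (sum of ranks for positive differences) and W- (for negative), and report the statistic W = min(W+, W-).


Step 1: Drop any zero differences (none here) and take |d_i|.
|d| = [6, 7, 1, 7, 3, 8, 1, 2, 5, 2, 7, 5]
Step 2: Midrank |d_i| (ties get averaged ranks).
ranks: |6|->8, |7|->10, |1|->1.5, |7|->10, |3|->5, |8|->12, |1|->1.5, |2|->3.5, |5|->6.5, |2|->3.5, |7|->10, |5|->6.5
Step 3: Attach original signs; sum ranks with positive sign and with negative sign.
W+ = 10 + 1.5 + 12 + 1.5 + 3.5 + 10 = 38.5
W- = 8 + 10 + 5 + 3.5 + 6.5 + 6.5 = 39.5
(Check: W+ + W- = 78 should equal n(n+1)/2 = 78.)
Step 4: Test statistic W = min(W+, W-) = 38.5.
Step 5: Ties in |d|, so use the tie-corrected normal approximation.
        E[W] = n(n+1)/4 = 12*13/4 = 39.
        Tie groups: |d|=1 (t=2), |d|=2 (t=2), |d|=5 (t=2), |d|=7 (t=3); sum(t^3 - t) = 42.
        Var[W] = n(n+1)(2n+1)/24 - sum(t^3-t)/48 = 3900/24 - 42/48 = 161.625.
        z = (W - E[W]) / sqrt(Var[W]) = (38.5 - 39) / 12.7132 = -0.0393.
        Two-sided p = 2*Phi(z) = 0.968628.
Step 6: alpha = 0.1. fail to reject H0.

W+ = 38.5, W- = 39.5, W = min = 38.5, p = 0.968628, fail to reject H0.


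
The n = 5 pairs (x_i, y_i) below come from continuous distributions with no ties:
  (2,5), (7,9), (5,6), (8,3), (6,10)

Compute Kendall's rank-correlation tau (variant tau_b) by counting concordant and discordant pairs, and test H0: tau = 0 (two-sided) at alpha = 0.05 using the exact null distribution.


Step 1: Enumerate the 10 unordered pairs (i,j) with i<j and classify each by sign(x_j-x_i) * sign(y_j-y_i).
  (1,2):dx=+5,dy=+4->C; (1,3):dx=+3,dy=+1->C; (1,4):dx=+6,dy=-2->D; (1,5):dx=+4,dy=+5->C
  (2,3):dx=-2,dy=-3->C; (2,4):dx=+1,dy=-6->D; (2,5):dx=-1,dy=+1->D; (3,4):dx=+3,dy=-3->D
  (3,5):dx=+1,dy=+4->C; (4,5):dx=-2,dy=+7->D
Step 2: C = 5, D = 5, total pairs = 10.
Step 3: tau = (C - D)/(n(n-1)/2) = (5 - 5)/10 = 0.000000.
Step 4: Exact two-sided p-value (enumerate n! = 120 permutations of y under H0): p = 1.000000.
Step 5: alpha = 0.05. fail to reject H0.

tau_b = 0.0000 (C=5, D=5), p = 1.000000, fail to reject H0.


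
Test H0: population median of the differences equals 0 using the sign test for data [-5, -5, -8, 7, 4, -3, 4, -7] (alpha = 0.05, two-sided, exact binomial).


Step 1: Discard zero differences. Original n = 8; n_eff = number of nonzero differences = 8.
Nonzero differences (with sign): -5, -5, -8, +7, +4, -3, +4, -7
Step 2: Count signs: positive = 3, negative = 5.
Step 3: Under H0: P(positive) = 0.5, so the number of positives S ~ Bin(8, 0.5).
Step 4: Two-sided exact p-value = sum of Bin(8,0.5) probabilities at or below the observed probability = 0.726562.
Step 5: alpha = 0.05. fail to reject H0.

n_eff = 8, pos = 3, neg = 5, p = 0.726562, fail to reject H0.


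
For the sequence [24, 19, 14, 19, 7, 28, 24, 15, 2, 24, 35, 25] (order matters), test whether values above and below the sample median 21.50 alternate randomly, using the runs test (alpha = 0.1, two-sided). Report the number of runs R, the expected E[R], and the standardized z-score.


Step 1: Compute median = 21.50; label A = above, B = below.
Labels in order: ABBBBAABBAAA  (n_A = 6, n_B = 6)
Step 2: Count runs R = 5.
Step 3: Under H0 (random ordering), E[R] = 2*n_A*n_B/(n_A+n_B) + 1 = 2*6*6/12 + 1 = 7.0000.
        Var[R] = 2*n_A*n_B*(2*n_A*n_B - n_A - n_B) / ((n_A+n_B)^2 * (n_A+n_B-1)) = 4320/1584 = 2.7273.
        SD[R] = 1.6514.
Step 4: Continuity-corrected z = (R + 0.5 - E[R]) / SD[R] = (5 + 0.5 - 7.0000) / 1.6514 = -0.9083.
Step 5: Two-sided p-value via normal approximation = 2*(1 - Phi(|z|)) = 0.363722.
Step 6: alpha = 0.1. fail to reject H0.

R = 5, z = -0.9083, p = 0.363722, fail to reject H0.
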